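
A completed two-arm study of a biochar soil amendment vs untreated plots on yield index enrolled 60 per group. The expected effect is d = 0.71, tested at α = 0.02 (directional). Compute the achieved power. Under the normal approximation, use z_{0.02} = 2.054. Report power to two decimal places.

For two equal groups, power = Φ(d·√(n/2) − z_{α}).
d·√(n/2) = 0.71 × √(60/2) = 0.71 × 5.477 = 3.889.
z_β = 3.889 − 2.054 = 1.835.
Power = Φ(1.835) = 0.967.

power ≈ 0.97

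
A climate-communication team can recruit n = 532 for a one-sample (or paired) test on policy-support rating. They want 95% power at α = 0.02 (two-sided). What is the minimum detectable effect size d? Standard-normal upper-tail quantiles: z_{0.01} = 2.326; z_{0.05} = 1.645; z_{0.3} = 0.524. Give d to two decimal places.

d_min ≈ 0.17

For a single sample (or paired design) of n = 532: d_min = (z_{α/2} + z_β)/√n.
z-sum = 2.326 + 1.645 = 3.971.
d_min = 3.971 / √532 = 3.971 / 23.065 = 0.172.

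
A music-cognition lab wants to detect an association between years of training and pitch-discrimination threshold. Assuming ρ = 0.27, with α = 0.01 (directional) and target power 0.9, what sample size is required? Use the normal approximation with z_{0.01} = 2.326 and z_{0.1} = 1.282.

Fisher's z: C = ½·ln((1+r)/(1−r)) = ½·ln(1.7397) = 0.2769.
n = ((z_{α} + z_β)/C)² + 3.
(2.326 + 1.282) / 0.2769 = 3.608 / 0.2769 = 13.030.
n = 13.030² + 3 = 169.78 + 3 = 172.8.
Round up.

n = 173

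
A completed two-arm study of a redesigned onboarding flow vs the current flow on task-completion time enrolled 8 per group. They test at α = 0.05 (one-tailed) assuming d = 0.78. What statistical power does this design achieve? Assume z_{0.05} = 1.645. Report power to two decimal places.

power ≈ 0.47

For two equal groups, power = Φ(d·√(n/2) − z_{α}).
d·√(n/2) = 0.78 × √(8/2) = 0.78 × 2.000 = 1.560.
z_β = 1.560 − 1.645 = -0.085.
Power = Φ(-0.085) = 0.466.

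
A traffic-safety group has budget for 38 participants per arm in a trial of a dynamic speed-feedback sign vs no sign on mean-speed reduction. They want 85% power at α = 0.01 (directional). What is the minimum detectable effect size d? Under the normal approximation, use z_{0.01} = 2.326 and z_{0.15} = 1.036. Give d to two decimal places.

d_min ≈ 0.77

For two independent groups of n = 38 each: d_min = (z_{α} + z_β)·√(2/n).
z-sum = 2.326 + 1.036 = 3.362.
d_min = 3.362 × √(2/38) = 3.362 × 0.2294 = 0.771.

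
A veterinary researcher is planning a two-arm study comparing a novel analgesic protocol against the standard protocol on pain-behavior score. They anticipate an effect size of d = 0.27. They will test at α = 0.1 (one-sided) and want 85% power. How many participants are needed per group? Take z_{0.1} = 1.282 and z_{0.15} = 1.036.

n = 148 per group

For two independent groups with equal n: n = 2·((z_{α} + z_β) / d)².
z_{α} + z_β = 1.282 + 1.036 = 2.318.
n = 2 × (2.318 / 0.27)² = 2 × 8.585² = 2 × 73.71 = 147.4.
Round up to the next whole participant.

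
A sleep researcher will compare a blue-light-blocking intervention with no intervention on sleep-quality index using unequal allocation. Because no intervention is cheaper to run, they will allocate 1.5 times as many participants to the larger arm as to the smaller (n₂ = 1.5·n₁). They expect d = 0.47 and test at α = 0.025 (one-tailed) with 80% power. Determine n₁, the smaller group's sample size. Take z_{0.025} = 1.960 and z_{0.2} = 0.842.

n₁ = 60

With allocation ratio k = n₂/n₁ = 1.5, Var(x̄₁−x̄₂) = σ²(1/n₁ + 1/(k·n₁)) = σ²·(k+1)/(k·n₁).
So n₁ = (1 + 1/k)·((z_{α} + z_β)/d)² = 1.667 × (2.802/0.47)².
n₁ = 1.667 × 35.54 = 59.2.
Round up: n₁ = 60, giving n₂ = 1.5 × 60 = 90.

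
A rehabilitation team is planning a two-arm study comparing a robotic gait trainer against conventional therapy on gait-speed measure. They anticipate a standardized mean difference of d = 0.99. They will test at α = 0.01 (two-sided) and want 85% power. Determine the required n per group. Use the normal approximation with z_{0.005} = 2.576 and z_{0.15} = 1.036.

n = 27 per group

For two independent groups with equal n: n = 2·((z_{α/2} + z_β) / d)².
z_{α/2} + z_β = 2.576 + 1.036 = 3.612.
n = 2 × (3.612 / 0.99)² = 2 × 3.648² = 2 × 13.31 = 26.6.
Round up to the next whole participant.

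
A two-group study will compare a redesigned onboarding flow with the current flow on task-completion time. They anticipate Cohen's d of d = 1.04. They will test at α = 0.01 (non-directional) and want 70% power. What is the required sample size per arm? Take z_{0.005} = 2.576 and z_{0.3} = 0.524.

For two independent groups with equal n: n = 2·((z_{α/2} + z_β) / d)².
z_{α/2} + z_β = 2.576 + 0.524 = 3.100.
n = 2 × (3.100 / 1.04)² = 2 × 2.981² = 2 × 8.88 = 17.8.
Round up to the next whole participant.

n = 18 per group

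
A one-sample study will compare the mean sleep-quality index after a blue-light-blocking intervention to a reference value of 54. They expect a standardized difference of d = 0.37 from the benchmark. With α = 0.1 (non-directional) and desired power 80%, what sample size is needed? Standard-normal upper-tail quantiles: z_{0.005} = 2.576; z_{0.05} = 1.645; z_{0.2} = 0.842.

For a one-sample test: n = ((z_{α/2} + z_β) / d)².
z_{α/2} + z_β = 1.645 + 0.842 = 2.487.
n = (2.487 / 0.37)² = 6.722² = 45.18.
Round up.

n = 46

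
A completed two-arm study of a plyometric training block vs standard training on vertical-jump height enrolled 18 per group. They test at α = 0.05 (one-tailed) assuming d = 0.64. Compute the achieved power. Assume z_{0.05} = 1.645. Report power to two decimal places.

power ≈ 0.61

For two equal groups, power = Φ(d·√(n/2) − z_{α}).
d·√(n/2) = 0.64 × √(18/2) = 0.64 × 3.000 = 1.920.
z_β = 1.920 − 1.645 = 0.275.
Power = Φ(0.275) = 0.608.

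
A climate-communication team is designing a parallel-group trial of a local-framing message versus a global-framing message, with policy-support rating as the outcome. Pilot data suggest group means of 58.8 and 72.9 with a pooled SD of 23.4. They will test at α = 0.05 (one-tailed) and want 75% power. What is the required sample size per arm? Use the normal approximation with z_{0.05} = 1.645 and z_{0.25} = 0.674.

Cohen's d = |M₁ − M₂| / SD_pooled = |58.8 − 72.9| / 23.4 = 14.1 / 23.4 = 0.603.
For two independent groups with equal n: n = 2·((z_{α} + z_β) / d)².
z_{α} + z_β = 1.645 + 0.674 = 2.319.
n = 2 × (2.319 / 0.603)² = 2 × 3.846² = 2 × 14.79 = 29.6.
Round up to the next whole participant.

n = 30 per group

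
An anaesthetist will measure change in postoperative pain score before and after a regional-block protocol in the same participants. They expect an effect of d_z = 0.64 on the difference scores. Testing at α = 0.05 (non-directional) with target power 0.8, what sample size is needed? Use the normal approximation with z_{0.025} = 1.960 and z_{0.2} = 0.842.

n = 20 pairs

For a paired (one-sample on differences) test: n = ((z_{α/2} + z_β) / d)².
z_{α/2} + z_β = 1.960 + 0.842 = 2.802.
n = (2.802 / 0.64)² = 4.378² = 19.17.
Round up.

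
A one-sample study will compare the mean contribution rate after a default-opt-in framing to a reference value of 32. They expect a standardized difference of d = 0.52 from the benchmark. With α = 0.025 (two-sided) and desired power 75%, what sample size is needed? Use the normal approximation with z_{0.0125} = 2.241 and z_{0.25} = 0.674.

n = 32

For a one-sample test: n = ((z_{α/2} + z_β) / d)².
z_{α/2} + z_β = 2.241 + 0.674 = 2.915.
n = (2.915 / 0.52)² = 5.606² = 31.42.
Round up.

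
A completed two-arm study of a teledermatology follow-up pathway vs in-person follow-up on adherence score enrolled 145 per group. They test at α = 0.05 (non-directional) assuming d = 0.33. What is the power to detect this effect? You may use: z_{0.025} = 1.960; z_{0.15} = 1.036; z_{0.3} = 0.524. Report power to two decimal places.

For two equal groups, power = Φ(d·√(n/2) − z_{α/2}).
d·√(n/2) = 0.33 × √(145/2) = 0.33 × 8.515 = 2.810.
z_β = 2.810 − 1.960 = 0.850.
Power = Φ(0.850) = 0.802.

power ≈ 0.80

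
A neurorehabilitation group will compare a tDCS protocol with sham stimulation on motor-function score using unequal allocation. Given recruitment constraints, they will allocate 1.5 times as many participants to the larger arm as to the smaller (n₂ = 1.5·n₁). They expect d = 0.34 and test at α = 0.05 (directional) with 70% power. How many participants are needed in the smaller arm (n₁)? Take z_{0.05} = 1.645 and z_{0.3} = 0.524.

With allocation ratio k = n₂/n₁ = 1.5, Var(x̄₁−x̄₂) = σ²(1/n₁ + 1/(k·n₁)) = σ²·(k+1)/(k·n₁).
So n₁ = (1 + 1/k)·((z_{α} + z_β)/d)² = 1.667 × (2.169/0.34)².
n₁ = 1.667 × 40.70 = 67.8.
Round up: n₁ = 68, giving n₂ = 1.5 × 68 = 102.

n₁ = 68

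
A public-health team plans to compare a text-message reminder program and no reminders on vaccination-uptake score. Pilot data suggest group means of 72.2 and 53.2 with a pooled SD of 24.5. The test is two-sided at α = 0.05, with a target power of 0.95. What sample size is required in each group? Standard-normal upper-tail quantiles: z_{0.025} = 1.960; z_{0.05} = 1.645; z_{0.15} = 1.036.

Cohen's d = |M₁ − M₂| / SD_pooled = |72.2 − 53.2| / 24.5 = 19.0 / 24.5 = 0.776.
For two independent groups with equal n: n = 2·((z_{α/2} + z_β) / d)².
z_{α/2} + z_β = 1.960 + 1.645 = 3.605.
n = 2 × (3.605 / 0.776)² = 2 × 4.646² = 2 × 21.58 = 43.2.
Round up to the next whole participant.

n = 44 per group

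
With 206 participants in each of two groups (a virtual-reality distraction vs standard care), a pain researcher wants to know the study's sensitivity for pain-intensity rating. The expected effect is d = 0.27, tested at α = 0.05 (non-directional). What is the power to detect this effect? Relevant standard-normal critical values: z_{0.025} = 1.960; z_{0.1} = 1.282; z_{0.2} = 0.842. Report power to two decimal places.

power ≈ 0.78

For two equal groups, power = Φ(d·√(n/2) − z_{α/2}).
d·√(n/2) = 0.27 × √(206/2) = 0.27 × 10.149 = 2.740.
z_β = 2.740 − 1.960 = 0.780.
Power = Φ(0.780) = 0.782.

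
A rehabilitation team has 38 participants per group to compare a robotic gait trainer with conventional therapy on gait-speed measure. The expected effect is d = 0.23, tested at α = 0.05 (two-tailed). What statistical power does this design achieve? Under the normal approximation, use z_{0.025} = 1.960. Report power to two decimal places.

For two equal groups, power = Φ(d·√(n/2) − z_{α/2}).
d·√(n/2) = 0.23 × √(38/2) = 0.23 × 4.359 = 1.003.
z_β = 1.003 − 1.960 = -0.957.
Power = Φ(-0.957) = 0.169.

power ≈ 0.17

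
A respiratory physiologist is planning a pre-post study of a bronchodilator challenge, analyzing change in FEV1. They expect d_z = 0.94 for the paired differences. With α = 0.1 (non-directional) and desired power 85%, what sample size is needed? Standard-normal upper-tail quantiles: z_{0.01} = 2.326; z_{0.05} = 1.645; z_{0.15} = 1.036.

For a paired (one-sample on differences) test: n = ((z_{α/2} + z_β) / d)².
z_{α/2} + z_β = 1.645 + 1.036 = 2.681.
n = (2.681 / 0.94)² = 2.852² = 8.13.
Round up.

n = 9 pairs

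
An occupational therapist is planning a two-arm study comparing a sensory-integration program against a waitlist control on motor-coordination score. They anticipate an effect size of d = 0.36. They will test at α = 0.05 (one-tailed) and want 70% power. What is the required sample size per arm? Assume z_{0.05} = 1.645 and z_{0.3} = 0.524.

n = 73 per group

For two independent groups with equal n: n = 2·((z_{α} + z_β) / d)².
z_{α} + z_β = 1.645 + 0.524 = 2.169.
n = 2 × (2.169 / 0.36)² = 2 × 6.025² = 2 × 36.30 = 72.6.
Round up to the next whole participant.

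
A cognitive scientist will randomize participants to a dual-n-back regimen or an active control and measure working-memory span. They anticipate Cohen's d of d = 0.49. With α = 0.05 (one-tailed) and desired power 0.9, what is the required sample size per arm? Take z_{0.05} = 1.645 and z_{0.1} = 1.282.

For two independent groups with equal n: n = 2·((z_{α} + z_β) / d)².
z_{α} + z_β = 1.645 + 1.282 = 2.927.
n = 2 × (2.927 / 0.49)² = 2 × 5.973² = 2 × 35.68 = 71.4.
Round up to the next whole participant.

n = 72 per group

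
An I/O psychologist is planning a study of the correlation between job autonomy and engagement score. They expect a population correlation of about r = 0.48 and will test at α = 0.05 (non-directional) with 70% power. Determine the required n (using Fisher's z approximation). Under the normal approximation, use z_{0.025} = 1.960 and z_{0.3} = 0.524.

n = 26

Fisher's z: C = ½·ln((1+r)/(1−r)) = ½·ln(2.8462) = 0.5230.
n = ((z_{α/2} + z_β)/C)² + 3.
(1.960 + 0.524) / 0.5230 = 2.484 / 0.5230 = 4.750.
n = 4.750² + 3 = 22.56 + 3 = 25.6.
Round up.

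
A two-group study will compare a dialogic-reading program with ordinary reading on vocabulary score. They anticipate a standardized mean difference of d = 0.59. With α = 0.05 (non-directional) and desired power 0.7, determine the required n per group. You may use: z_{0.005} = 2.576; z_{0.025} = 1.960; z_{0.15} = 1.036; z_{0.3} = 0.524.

For two independent groups with equal n: n = 2·((z_{α/2} + z_β) / d)².
z_{α/2} + z_β = 1.960 + 0.524 = 2.484.
n = 2 × (2.484 / 0.59)² = 2 × 4.210² = 2 × 17.73 = 35.5.
Round up to the next whole participant.

n = 36 per group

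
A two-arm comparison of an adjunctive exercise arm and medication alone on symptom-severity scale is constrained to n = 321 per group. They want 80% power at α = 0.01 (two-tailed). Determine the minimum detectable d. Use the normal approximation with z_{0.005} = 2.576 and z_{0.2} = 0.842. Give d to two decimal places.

For two independent groups of n = 321 each: d_min = (z_{α/2} + z_β)·√(2/n).
z-sum = 2.576 + 0.842 = 3.418.
d_min = 3.418 × √(2/321) = 3.418 × 0.0789 = 0.270.

d_min ≈ 0.27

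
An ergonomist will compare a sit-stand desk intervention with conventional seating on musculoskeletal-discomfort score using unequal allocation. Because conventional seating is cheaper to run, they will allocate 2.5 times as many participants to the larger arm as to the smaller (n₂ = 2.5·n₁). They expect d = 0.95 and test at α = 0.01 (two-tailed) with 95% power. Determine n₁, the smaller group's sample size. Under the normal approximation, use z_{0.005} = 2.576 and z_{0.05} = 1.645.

With allocation ratio k = n₂/n₁ = 2.5, Var(x̄₁−x̄₂) = σ²(1/n₁ + 1/(k·n₁)) = σ²·(k+1)/(k·n₁).
So n₁ = (1 + 1/k)·((z_{α/2} + z_β)/d)² = 1.400 × (4.221/0.95)².
n₁ = 1.400 × 19.74 = 27.6.
Round up: n₁ = 28, giving n₂ = 2.5 × 28 = 70.

n₁ = 28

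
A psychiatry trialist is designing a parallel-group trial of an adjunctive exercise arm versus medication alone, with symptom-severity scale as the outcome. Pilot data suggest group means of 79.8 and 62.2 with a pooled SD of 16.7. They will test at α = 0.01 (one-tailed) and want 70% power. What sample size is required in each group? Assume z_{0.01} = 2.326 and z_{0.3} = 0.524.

n = 15 per group

Cohen's d = |M₁ − M₂| / SD_pooled = |79.8 − 62.2| / 16.7 = 17.6 / 16.7 = 1.054.
For two independent groups with equal n: n = 2·((z_{α} + z_β) / d)².
z_{α} + z_β = 2.326 + 0.524 = 2.850.
n = 2 × (2.850 / 1.054)² = 2 × 2.704² = 2 × 7.31 = 14.6.
Round up to the next whole participant.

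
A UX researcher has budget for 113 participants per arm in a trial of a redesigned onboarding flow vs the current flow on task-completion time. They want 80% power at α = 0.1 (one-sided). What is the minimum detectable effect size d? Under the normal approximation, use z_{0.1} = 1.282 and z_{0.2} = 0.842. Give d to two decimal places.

For two independent groups of n = 113 each: d_min = (z_{α} + z_β)·√(2/n).
z-sum = 1.282 + 0.842 = 2.124.
d_min = 2.124 × √(2/113) = 2.124 × 0.1330 = 0.283.

d_min ≈ 0.28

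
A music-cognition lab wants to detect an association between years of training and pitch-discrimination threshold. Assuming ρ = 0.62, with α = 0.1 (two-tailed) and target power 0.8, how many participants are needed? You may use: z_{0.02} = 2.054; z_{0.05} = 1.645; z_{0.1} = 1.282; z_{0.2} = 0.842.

n = 15

Fisher's z: C = ½·ln((1+r)/(1−r)) = ½·ln(4.2632) = 0.7250.
n = ((z_{α/2} + z_β)/C)² + 3.
(1.645 + 0.842) / 0.7250 = 2.487 / 0.7250 = 3.430.
n = 3.430² + 3 = 11.77 + 3 = 14.8.
Round up.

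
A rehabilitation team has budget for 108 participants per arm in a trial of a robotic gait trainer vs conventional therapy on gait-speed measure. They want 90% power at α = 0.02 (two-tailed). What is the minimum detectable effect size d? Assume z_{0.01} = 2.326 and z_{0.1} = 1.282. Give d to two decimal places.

For two independent groups of n = 108 each: d_min = (z_{α/2} + z_β)·√(2/n).
z-sum = 2.326 + 1.282 = 3.608.
d_min = 3.608 × √(2/108) = 3.608 × 0.1361 = 0.491.

d_min ≈ 0.49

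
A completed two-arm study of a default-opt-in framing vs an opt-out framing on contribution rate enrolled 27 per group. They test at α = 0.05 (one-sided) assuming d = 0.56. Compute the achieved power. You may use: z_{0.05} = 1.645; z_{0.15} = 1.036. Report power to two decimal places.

power ≈ 0.66

For two equal groups, power = Φ(d·√(n/2) − z_{α}).
d·√(n/2) = 0.56 × √(27/2) = 0.56 × 3.674 = 2.058.
z_β = 2.058 − 1.645 = 0.413.
Power = Φ(0.413) = 0.660.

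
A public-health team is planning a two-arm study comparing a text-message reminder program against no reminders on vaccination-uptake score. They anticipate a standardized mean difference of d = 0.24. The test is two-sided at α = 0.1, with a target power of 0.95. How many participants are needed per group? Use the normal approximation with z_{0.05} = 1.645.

For two independent groups with equal n: n = 2·((z_{α/2} + z_β) / d)².
z_{α/2} + z_β = 1.645 + 1.645 = 3.290.
n = 2 × (3.290 / 0.24)² = 2 × 13.708² = 2 × 187.92 = 375.8.
Round up to the next whole participant.

n = 376 per group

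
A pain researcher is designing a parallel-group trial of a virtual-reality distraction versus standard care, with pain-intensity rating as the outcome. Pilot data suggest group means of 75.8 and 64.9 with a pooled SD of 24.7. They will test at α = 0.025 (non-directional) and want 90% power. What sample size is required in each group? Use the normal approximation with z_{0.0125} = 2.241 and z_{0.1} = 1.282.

Cohen's d = |M₁ − M₂| / SD_pooled = |75.8 − 64.9| / 24.7 = 10.9 / 24.7 = 0.441.
For two independent groups with equal n: n = 2·((z_{α/2} + z_β) / d)².
z_{α/2} + z_β = 2.241 + 1.282 = 3.523.
n = 2 × (3.523 / 0.441)² = 2 × 7.989² = 2 × 63.82 = 127.6.
Round up to the next whole participant.

n = 128 per group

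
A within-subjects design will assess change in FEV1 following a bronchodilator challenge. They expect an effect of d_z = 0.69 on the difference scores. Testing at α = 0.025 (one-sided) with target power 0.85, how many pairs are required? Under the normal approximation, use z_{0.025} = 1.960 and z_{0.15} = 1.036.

For a paired (one-sample on differences) test: n = ((z_{α} + z_β) / d)².
z_{α} + z_β = 1.960 + 1.036 = 2.996.
n = (2.996 / 0.69)² = 4.342² = 18.85.
Round up.

n = 19 pairs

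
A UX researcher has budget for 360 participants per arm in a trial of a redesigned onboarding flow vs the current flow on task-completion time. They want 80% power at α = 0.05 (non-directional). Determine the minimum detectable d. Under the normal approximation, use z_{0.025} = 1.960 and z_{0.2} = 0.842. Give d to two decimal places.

For two independent groups of n = 360 each: d_min = (z_{α/2} + z_β)·√(2/n).
z-sum = 1.960 + 0.842 = 2.802.
d_min = 2.802 × √(2/360) = 2.802 × 0.0745 = 0.209.

d_min ≈ 0.21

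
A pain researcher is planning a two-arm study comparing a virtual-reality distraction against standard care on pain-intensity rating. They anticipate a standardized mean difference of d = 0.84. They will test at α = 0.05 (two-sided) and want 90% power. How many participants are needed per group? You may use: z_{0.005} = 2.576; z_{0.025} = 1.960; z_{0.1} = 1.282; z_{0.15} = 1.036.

For two independent groups with equal n: n = 2·((z_{α/2} + z_β) / d)².
z_{α/2} + z_β = 1.960 + 1.282 = 3.242.
n = 2 × (3.242 / 0.84)² = 2 × 3.860² = 2 × 14.90 = 29.8.
Round up to the next whole participant.

n = 30 per group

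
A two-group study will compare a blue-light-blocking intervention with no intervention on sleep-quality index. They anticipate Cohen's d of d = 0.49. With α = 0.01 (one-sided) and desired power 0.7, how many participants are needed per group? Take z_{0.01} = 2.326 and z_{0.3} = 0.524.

For two independent groups with equal n: n = 2·((z_{α} + z_β) / d)².
z_{α} + z_β = 2.326 + 0.524 = 2.850.
n = 2 × (2.850 / 0.49)² = 2 × 5.816² = 2 × 33.83 = 67.7.
Round up to the next whole participant.

n = 68 per group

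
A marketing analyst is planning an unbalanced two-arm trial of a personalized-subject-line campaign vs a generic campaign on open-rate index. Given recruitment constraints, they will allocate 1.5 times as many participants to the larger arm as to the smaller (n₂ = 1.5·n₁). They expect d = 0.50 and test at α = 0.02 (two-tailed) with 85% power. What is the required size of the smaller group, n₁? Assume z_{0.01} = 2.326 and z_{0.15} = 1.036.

With allocation ratio k = n₂/n₁ = 1.5, Var(x̄₁−x̄₂) = σ²(1/n₁ + 1/(k·n₁)) = σ²·(k+1)/(k·n₁).
So n₁ = (1 + 1/k)·((z_{α/2} + z_β)/d)² = 1.667 × (3.362/0.50)².
n₁ = 1.667 × 45.21 = 75.4.
Round up: n₁ = 76, giving n₂ = 1.5 × 76 = 114.

n₁ = 76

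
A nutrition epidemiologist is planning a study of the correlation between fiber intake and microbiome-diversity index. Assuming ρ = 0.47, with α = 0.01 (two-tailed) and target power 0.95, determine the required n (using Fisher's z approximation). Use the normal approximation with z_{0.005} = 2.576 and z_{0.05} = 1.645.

n = 72

Fisher's z: C = ½·ln((1+r)/(1−r)) = ½·ln(2.7736) = 0.5101.
n = ((z_{α/2} + z_β)/C)² + 3.
(2.576 + 1.645) / 0.5101 = 4.221 / 0.5101 = 8.275.
n = 8.275² + 3 = 68.47 + 3 = 71.5.
Round up.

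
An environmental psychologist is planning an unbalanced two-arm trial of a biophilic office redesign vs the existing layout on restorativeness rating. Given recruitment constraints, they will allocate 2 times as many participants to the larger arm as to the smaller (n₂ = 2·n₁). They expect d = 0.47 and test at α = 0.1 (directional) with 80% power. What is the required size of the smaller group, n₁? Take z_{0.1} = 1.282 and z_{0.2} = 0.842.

n₁ = 31

With allocation ratio k = n₂/n₁ = 2, Var(x̄₁−x̄₂) = σ²(1/n₁ + 1/(k·n₁)) = σ²·(k+1)/(k·n₁).
So n₁ = (1 + 1/k)·((z_{α} + z_β)/d)² = 1.500 × (2.124/0.47)².
n₁ = 1.500 × 20.42 = 30.6.
Round up: n₁ = 31, giving n₂ = 2 × 31 = 62.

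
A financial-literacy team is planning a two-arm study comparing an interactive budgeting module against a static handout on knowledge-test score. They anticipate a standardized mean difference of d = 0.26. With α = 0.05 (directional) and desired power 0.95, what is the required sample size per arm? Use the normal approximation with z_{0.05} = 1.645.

n = 321 per group

For two independent groups with equal n: n = 2·((z_{α} + z_β) / d)².
z_{α} + z_β = 1.645 + 1.645 = 3.290.
n = 2 × (3.290 / 0.26)² = 2 × 12.654² = 2 × 160.12 = 320.2.
Round up to the next whole participant.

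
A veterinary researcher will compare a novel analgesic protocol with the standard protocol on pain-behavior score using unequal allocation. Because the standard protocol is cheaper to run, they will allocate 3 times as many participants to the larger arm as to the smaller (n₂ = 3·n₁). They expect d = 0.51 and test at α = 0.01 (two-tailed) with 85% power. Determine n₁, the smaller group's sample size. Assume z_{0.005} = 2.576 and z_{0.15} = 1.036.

With allocation ratio k = n₂/n₁ = 3, Var(x̄₁−x̄₂) = σ²(1/n₁ + 1/(k·n₁)) = σ²·(k+1)/(k·n₁).
So n₁ = (1 + 1/k)·((z_{α/2} + z_β)/d)² = 1.333 × (3.612/0.51)².
n₁ = 1.333 × 50.16 = 66.9.
Round up: n₁ = 67, giving n₂ = 3 × 67 = 201.

n₁ = 67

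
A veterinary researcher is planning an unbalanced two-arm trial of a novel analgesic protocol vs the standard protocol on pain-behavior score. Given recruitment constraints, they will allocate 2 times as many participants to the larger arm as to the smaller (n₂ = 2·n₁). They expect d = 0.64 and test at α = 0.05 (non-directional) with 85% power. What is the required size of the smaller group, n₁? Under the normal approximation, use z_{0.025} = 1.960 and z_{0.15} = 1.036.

n₁ = 33

With allocation ratio k = n₂/n₁ = 2, Var(x̄₁−x̄₂) = σ²(1/n₁ + 1/(k·n₁)) = σ²·(k+1)/(k·n₁).
So n₁ = (1 + 1/k)·((z_{α/2} + z_β)/d)² = 1.500 × (2.996/0.64)².
n₁ = 1.500 × 21.91 = 32.9.
Round up: n₁ = 33, giving n₂ = 2 × 33 = 66.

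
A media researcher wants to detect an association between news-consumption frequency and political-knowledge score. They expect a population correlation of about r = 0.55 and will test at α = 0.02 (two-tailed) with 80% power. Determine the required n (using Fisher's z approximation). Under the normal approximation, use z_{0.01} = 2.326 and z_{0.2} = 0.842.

n = 30

Fisher's z: C = ½·ln((1+r)/(1−r)) = ½·ln(3.4444) = 0.6184.
n = ((z_{α/2} + z_β)/C)² + 3.
(2.326 + 0.842) / 0.6184 = 3.168 / 0.6184 = 5.123.
n = 5.123² + 3 = 26.24 + 3 = 29.2.
Round up.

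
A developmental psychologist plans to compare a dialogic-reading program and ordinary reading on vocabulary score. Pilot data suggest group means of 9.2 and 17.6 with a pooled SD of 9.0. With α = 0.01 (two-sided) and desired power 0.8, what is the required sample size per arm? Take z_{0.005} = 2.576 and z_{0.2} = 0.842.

Cohen's d = |M₁ − M₂| / SD_pooled = |9.2 − 17.6| / 9.0 = 8.4 / 9.0 = 0.933.
For two independent groups with equal n: n = 2·((z_{α/2} + z_β) / d)².
z_{α/2} + z_β = 2.576 + 0.842 = 3.418.
n = 2 × (3.418 / 0.933)² = 2 × 3.663² = 2 × 13.42 = 26.8.
Round up to the next whole participant.

n = 27 per group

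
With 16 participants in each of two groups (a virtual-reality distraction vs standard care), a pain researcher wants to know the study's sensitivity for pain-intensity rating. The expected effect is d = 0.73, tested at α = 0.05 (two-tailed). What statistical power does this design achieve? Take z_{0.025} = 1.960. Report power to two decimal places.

For two equal groups, power = Φ(d·√(n/2) − z_{α/2}).
d·√(n/2) = 0.73 × √(16/2) = 0.73 × 2.828 = 2.065.
z_β = 2.065 − 1.960 = 0.105.
Power = Φ(0.105) = 0.542.

power ≈ 0.54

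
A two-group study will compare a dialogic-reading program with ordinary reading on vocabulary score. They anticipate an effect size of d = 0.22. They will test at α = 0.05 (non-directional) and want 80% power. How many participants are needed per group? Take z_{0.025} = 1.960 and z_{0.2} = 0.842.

n = 325 per group

For two independent groups with equal n: n = 2·((z_{α/2} + z_β) / d)².
z_{α/2} + z_β = 1.960 + 0.842 = 2.802.
n = 2 × (2.802 / 0.22)² = 2 × 12.736² = 2 × 162.21 = 324.4.
Round up to the next whole participant.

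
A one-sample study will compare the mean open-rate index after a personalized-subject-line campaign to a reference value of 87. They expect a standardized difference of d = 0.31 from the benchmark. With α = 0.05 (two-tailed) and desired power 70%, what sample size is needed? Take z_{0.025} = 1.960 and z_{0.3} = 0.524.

For a one-sample test: n = ((z_{α/2} + z_β) / d)².
z_{α/2} + z_β = 1.960 + 0.524 = 2.484.
n = (2.484 / 0.31)² = 8.013² = 64.21.
Round up.

n = 65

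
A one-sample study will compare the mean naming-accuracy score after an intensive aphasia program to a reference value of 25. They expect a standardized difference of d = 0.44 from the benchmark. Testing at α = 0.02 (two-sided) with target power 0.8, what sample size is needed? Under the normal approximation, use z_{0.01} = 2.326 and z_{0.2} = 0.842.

n = 52

For a one-sample test: n = ((z_{α/2} + z_β) / d)².
z_{α/2} + z_β = 2.326 + 0.842 = 3.168.
n = (3.168 / 0.44)² = 7.200² = 51.84.
Round up.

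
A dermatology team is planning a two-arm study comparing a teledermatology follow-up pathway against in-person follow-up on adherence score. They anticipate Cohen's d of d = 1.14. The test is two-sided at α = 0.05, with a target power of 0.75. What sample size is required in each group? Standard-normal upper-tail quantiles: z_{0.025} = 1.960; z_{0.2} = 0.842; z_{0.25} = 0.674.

For two independent groups with equal n: n = 2·((z_{α/2} + z_β) / d)².
z_{α/2} + z_β = 1.960 + 0.674 = 2.634.
n = 2 × (2.634 / 1.14)² = 2 × 2.311² = 2 × 5.34 = 10.7.
Round up to the next whole participant.

n = 11 per group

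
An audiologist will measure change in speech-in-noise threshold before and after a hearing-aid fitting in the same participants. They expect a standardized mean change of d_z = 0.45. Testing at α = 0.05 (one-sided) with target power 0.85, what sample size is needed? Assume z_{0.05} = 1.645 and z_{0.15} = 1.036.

For a paired (one-sample on differences) test: n = ((z_{α} + z_β) / d)².
z_{α} + z_β = 1.645 + 1.036 = 2.681.
n = (2.681 / 0.45)² = 5.958² = 35.50.
Round up.

n = 36 pairs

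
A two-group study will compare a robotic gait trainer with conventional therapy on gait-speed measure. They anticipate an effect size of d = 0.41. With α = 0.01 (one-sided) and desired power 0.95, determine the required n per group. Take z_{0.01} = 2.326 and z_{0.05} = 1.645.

For two independent groups with equal n: n = 2·((z_{α} + z_β) / d)².
z_{α} + z_β = 2.326 + 1.645 = 3.971.
n = 2 × (3.971 / 0.41)² = 2 × 9.685² = 2 × 93.81 = 187.6.
Round up to the next whole participant.

n = 188 per group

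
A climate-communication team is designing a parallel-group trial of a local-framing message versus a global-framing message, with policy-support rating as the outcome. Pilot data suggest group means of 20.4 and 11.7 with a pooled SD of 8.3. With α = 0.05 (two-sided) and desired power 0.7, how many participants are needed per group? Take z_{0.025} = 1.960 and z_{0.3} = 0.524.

Cohen's d = |M₁ − M₂| / SD_pooled = |20.4 − 11.7| / 8.3 = 8.7 / 8.3 = 1.048.
For two independent groups with equal n: n = 2·((z_{α/2} + z_β) / d)².
z_{α/2} + z_β = 1.960 + 0.524 = 2.484.
n = 2 × (2.484 / 1.048)² = 2 × 2.370² = 2 × 5.62 = 11.2.
Round up to the next whole participant.

n = 12 per group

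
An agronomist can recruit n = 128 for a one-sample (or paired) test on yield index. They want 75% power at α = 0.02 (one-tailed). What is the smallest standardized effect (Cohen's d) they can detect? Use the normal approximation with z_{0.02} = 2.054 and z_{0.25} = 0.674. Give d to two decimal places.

d_min ≈ 0.24

For a single sample (or paired design) of n = 128: d_min = (z_{α} + z_β)/√n.
z-sum = 2.054 + 0.674 = 2.728.
d_min = 2.728 / √128 = 2.728 / 11.314 = 0.241.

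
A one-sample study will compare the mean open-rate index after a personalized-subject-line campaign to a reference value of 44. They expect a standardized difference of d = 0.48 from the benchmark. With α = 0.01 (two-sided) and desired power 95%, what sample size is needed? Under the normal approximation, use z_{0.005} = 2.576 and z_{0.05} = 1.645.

n = 78

For a one-sample test: n = ((z_{α/2} + z_β) / d)².
z_{α/2} + z_β = 2.576 + 1.645 = 4.221.
n = (4.221 / 0.48)² = 8.794² = 77.33.
Round up.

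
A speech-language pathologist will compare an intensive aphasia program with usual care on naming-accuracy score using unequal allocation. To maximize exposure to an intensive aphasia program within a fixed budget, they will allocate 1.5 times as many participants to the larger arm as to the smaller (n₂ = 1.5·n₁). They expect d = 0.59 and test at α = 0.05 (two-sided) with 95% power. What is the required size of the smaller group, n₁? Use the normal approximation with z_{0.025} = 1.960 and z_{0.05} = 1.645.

With allocation ratio k = n₂/n₁ = 1.5, Var(x̄₁−x̄₂) = σ²(1/n₁ + 1/(k·n₁)) = σ²·(k+1)/(k·n₁).
So n₁ = (1 + 1/k)·((z_{α/2} + z_β)/d)² = 1.667 × (3.605/0.59)².
n₁ = 1.667 × 37.33 = 62.2.
Round up: n₁ = 63, giving n₂ = ⌈1.5 × 63⌉ = ⌈94.5⌉ = 95.

n₁ = 63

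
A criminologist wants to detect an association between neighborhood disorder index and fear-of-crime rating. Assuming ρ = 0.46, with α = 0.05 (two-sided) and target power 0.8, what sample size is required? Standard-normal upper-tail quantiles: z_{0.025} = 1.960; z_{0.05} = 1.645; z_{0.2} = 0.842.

n = 35

Fisher's z: C = ½·ln((1+r)/(1−r)) = ½·ln(2.7037) = 0.4973.
n = ((z_{α/2} + z_β)/C)² + 3.
(1.960 + 0.842) / 0.4973 = 2.802 / 0.4973 = 5.634.
n = 5.634² + 3 = 31.75 + 3 = 34.7.
Round up.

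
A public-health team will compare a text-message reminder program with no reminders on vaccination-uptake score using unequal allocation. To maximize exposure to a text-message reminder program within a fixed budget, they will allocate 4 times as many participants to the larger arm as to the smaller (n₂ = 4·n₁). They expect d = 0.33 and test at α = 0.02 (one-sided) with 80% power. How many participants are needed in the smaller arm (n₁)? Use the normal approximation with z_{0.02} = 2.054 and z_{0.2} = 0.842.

With allocation ratio k = n₂/n₁ = 4, Var(x̄₁−x̄₂) = σ²(1/n₁ + 1/(k·n₁)) = σ²·(k+1)/(k·n₁).
So n₁ = (1 + 1/k)·((z_{α} + z_β)/d)² = 1.250 × (2.896/0.33)².
n₁ = 1.250 × 77.01 = 96.3.
Round up: n₁ = 97, giving n₂ = 4 × 97 = 388.

n₁ = 97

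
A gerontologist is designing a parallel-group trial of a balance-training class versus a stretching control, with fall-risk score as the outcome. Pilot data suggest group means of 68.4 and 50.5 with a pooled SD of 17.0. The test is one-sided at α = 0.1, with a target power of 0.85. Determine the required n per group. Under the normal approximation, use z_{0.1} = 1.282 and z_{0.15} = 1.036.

Cohen's d = |M₁ − M₂| / SD_pooled = |68.4 − 50.5| / 17.0 = 17.9 / 17.0 = 1.053.
For two independent groups with equal n: n = 2·((z_{α} + z_β) / d)².
z_{α} + z_β = 1.282 + 1.036 = 2.318.
n = 2 × (2.318 / 1.053)² = 2 × 2.201² = 2 × 4.85 = 9.7.
Round up to the next whole participant.

n = 10 per group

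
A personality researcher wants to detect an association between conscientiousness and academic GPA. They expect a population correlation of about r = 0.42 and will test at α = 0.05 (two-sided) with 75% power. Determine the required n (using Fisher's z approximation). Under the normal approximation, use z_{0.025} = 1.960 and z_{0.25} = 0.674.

n = 38

Fisher's z: C = ½·ln((1+r)/(1−r)) = ½·ln(2.4483) = 0.4477.
n = ((z_{α/2} + z_β)/C)² + 3.
(1.960 + 0.674) / 0.4477 = 2.634 / 0.4477 = 5.883.
n = 5.883² + 3 = 34.61 + 3 = 37.6.
Round up.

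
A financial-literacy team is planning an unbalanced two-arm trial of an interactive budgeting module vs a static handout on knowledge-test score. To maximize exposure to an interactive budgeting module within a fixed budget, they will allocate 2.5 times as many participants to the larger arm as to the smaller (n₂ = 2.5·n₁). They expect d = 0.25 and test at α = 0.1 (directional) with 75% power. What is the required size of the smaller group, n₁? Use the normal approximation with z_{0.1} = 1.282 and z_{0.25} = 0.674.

With allocation ratio k = n₂/n₁ = 2.5, Var(x̄₁−x̄₂) = σ²(1/n₁ + 1/(k·n₁)) = σ²·(k+1)/(k·n₁).
So n₁ = (1 + 1/k)·((z_{α} + z_β)/d)² = 1.400 × (1.956/0.25)².
n₁ = 1.400 × 61.21 = 85.7.
Round up: n₁ = 86, giving n₂ = 2.5 × 86 = 215.

n₁ = 86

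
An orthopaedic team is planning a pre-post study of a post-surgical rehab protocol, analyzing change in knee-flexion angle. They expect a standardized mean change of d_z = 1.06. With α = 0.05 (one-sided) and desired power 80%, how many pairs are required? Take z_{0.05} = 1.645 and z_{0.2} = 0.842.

n = 6 pairs

For a paired (one-sample on differences) test: n = ((z_{α} + z_β) / d)².
z_{α} + z_β = 1.645 + 0.842 = 2.487.
n = (2.487 / 1.06)² = 2.346² = 5.50.
Round up.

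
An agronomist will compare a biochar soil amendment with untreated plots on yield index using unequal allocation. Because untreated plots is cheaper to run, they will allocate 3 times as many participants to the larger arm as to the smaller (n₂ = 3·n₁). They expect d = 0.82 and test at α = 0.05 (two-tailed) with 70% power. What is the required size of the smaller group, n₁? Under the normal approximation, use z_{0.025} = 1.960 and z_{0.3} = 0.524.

With allocation ratio k = n₂/n₁ = 3, Var(x̄₁−x̄₂) = σ²(1/n₁ + 1/(k·n₁)) = σ²·(k+1)/(k·n₁).
So n₁ = (1 + 1/k)·((z_{α/2} + z_β)/d)² = 1.333 × (2.484/0.82)².
n₁ = 1.333 × 9.18 = 12.2.
Round up: n₁ = 13, giving n₂ = 3 × 13 = 39.

n₁ = 13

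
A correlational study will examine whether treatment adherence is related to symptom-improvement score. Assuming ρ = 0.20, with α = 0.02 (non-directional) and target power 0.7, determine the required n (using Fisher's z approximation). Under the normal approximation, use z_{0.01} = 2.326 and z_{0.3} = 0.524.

Fisher's z: C = ½·ln((1+r)/(1−r)) = ½·ln(1.5000) = 0.2027.
n = ((z_{α/2} + z_β)/C)² + 3.
(2.326 + 0.524) / 0.2027 = 2.850 / 0.2027 = 14.060.
n = 14.060² + 3 = 197.69 + 3 = 200.7.
Round up.

n = 201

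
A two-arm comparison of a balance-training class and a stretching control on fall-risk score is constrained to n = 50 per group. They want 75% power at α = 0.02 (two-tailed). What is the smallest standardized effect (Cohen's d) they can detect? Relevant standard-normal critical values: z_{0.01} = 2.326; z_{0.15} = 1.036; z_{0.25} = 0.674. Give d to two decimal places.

For two independent groups of n = 50 each: d_min = (z_{α/2} + z_β)·√(2/n).
z-sum = 2.326 + 0.674 = 3.000.
d_min = 3.000 × √(2/50) = 3.000 × 0.2000 = 0.600.

d_min ≈ 0.60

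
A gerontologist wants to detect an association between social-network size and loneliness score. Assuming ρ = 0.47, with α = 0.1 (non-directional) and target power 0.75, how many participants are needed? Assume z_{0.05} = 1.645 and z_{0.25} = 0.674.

Fisher's z: C = ½·ln((1+r)/(1−r)) = ½·ln(2.7736) = 0.5101.
n = ((z_{α/2} + z_β)/C)² + 3.
(1.645 + 0.674) / 0.5101 = 2.319 / 0.5101 = 4.546.
n = 4.546² + 3 = 20.67 + 3 = 23.7.
Round up.

n = 24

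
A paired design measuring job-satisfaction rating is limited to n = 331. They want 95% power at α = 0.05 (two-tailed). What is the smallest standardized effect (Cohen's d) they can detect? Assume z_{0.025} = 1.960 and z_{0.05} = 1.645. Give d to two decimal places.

d_min ≈ 0.20

For a single sample (or paired design) of n = 331: d_min = (z_{α/2} + z_β)/√n.
z-sum = 1.960 + 1.645 = 3.605.
d_min = 3.605 / √331 = 3.605 / 18.193 = 0.198.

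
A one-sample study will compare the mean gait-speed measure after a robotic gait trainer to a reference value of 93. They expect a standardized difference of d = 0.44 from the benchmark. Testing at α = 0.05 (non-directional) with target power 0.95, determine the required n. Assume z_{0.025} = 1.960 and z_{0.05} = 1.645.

For a one-sample test: n = ((z_{α/2} + z_β) / d)².
z_{α/2} + z_β = 1.960 + 1.645 = 3.605.
n = (3.605 / 0.44)² = 8.193² = 67.13.
Round up.

n = 68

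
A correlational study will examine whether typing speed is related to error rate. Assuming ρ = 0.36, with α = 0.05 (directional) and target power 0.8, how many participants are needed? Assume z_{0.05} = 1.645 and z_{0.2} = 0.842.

n = 47

Fisher's z: C = ½·ln((1+r)/(1−r)) = ½·ln(2.1250) = 0.3769.
n = ((z_{α} + z_β)/C)² + 3.
(1.645 + 0.842) / 0.3769 = 2.487 / 0.3769 = 6.599.
n = 6.599² + 3 = 43.54 + 3 = 46.5.
Round up.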